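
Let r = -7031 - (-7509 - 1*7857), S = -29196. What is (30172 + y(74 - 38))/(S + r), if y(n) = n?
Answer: -30208/20861 ≈ -1.4481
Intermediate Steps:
r = 8335 (r = -7031 - (-7509 - 7857) = -7031 - 1*(-15366) = -7031 + 15366 = 8335)
(30172 + y(74 - 38))/(S + r) = (30172 + (74 - 38))/(-29196 + 8335) = (30172 + 36)/(-20861) = 30208*(-1/20861) = -30208/20861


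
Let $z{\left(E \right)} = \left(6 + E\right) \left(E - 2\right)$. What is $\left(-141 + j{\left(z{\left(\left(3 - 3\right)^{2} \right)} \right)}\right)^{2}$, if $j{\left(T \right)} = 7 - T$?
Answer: $14884$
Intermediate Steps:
$z{\left(E \right)} = \left(-2 + E\right) \left(6 + E\right)$ ($z{\left(E \right)} = \left(6 + E\right) \left(-2 + E\right) = \left(-2 + E\right) \left(6 + E\right)$)
$\left(-141 + j{\left(z{\left(\left(3 - 3\right)^{2} \right)} \right)}\right)^{2} = \left(-141 - \left(-19 + \left(\left(3 - 3\right)^{2}\right)^{2} + 4 \left(3 - 3\right)^{2}\right)\right)^{2} = \left(-141 - \left(-19 + 0 + \left(0^{2}\right)^{2}\right)\right)^{2} = \left(-141 + \left(7 - \left(-12 + 0^{2} + 4 \cdot 0\right)\right)\right)^{2} = \left(-141 + \left(7 - \left(-12 + 0 + 0\right)\right)\right)^{2} = \left(-141 + \left(7 - -12\right)\right)^{2} = \left(-141 + \left(7 + 12\right)\right)^{2} = \left(-141 + 19\right)^{2} = \left(-122\right)^{2} = 14884$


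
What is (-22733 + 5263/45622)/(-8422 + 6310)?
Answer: 1037119663/96353664 ≈ 10.764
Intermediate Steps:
(-22733 + 5263/45622)/(-8422 + 6310) = (-22733 + 5263*(1/45622))/(-2112) = (-22733 + 5263/45622)*(-1/2112) = -1037119663/45622*(-1/2112) = 1037119663/96353664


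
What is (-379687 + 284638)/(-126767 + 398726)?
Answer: -31683/90653 ≈ -0.34950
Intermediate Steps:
(-379687 + 284638)/(-126767 + 398726) = -95049/271959 = -95049*1/271959 = -31683/90653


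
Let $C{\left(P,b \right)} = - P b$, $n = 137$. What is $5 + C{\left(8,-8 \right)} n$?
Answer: $8773$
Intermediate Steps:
$C{\left(P,b \right)} = - P b$
$5 + C{\left(8,-8 \right)} n = 5 + \left(-1\right) 8 \left(-8\right) 137 = 5 + 64 \cdot 137 = 5 + 8768 = 8773$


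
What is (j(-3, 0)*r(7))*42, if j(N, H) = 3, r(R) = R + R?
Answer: 1764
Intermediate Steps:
r(R) = 2*R
(j(-3, 0)*r(7))*42 = (3*(2*7))*42 = (3*14)*42 = 42*42 = 1764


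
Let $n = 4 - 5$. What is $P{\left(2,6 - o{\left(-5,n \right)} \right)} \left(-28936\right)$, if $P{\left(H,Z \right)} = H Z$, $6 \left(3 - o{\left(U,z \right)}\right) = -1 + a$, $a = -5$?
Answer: $-115744$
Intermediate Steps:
$n = -1$
$o{\left(U,z \right)} = 4$ ($o{\left(U,z \right)} = 3 - \frac{-1 - 5}{6} = 3 - -1 = 3 + 1 = 4$)
$P{\left(2,6 - o{\left(-5,n \right)} \right)} \left(-28936\right) = 2 \left(6 - 4\right) \left(-28936\right) = 2 \cdot 2 \left(-28936\right) = 4 \left(-28936\right) = -115744$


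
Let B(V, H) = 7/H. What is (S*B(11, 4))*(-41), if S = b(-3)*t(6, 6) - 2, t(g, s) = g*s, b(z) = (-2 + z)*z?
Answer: -77203/2 ≈ -38602.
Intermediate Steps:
b(z) = z*(-2 + z)
S = 538 (S = (-3*(-2 - 3))*(6*6) - 2 = -3*(-5)*36 - 2 = 15*36 - 2 = 540 - 2 = 538)
(S*B(11, 4))*(-41) = (538*(7/4))*(-41) = (1883/2)*(-41) = -77203/2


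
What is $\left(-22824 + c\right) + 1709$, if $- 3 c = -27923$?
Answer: $- \frac{35422}{3} \approx -11807.0$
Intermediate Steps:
$c = \frac{27923}{3}$ ($c = \left(- \frac{1}{3}\right) \left(-27923\right) = \frac{27923}{3} \approx 9307.7$)
$\left(-22824 + c\right) + 1709 = \left(-22824 + \frac{27923}{3}\right) + 1709 = - \frac{40549}{3} + 1709 = - \frac{35422}{3}$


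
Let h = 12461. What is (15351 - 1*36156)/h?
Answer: -20805/12461 ≈ -1.6696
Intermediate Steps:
(15351 - 1*36156)/h = (15351 - 1*36156)/12461 = (15351 - 36156)*(1/12461) = -20805*1/12461 = -20805/12461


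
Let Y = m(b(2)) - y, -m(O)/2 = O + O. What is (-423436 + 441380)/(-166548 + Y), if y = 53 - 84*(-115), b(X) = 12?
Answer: -17944/176309 ≈ -0.10178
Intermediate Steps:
m(O) = -4*O (m(O) = -2*(O + O) = -4*O)
y = 9713 (y = 53 + 9660 = 9713)
Y = -9761 (Y = -4*12 - 1*9713 = -48 - 9713 = -9761)
(-423436 + 441380)/(-166548 + Y) = (-423436 + 441380)/(-166548 - 9761) = 17944/(-176309) = 17944*(-1/176309) = -17944/176309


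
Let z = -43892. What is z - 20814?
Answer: -64706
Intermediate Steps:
z - 20814 = -43892 - 20814 = -64706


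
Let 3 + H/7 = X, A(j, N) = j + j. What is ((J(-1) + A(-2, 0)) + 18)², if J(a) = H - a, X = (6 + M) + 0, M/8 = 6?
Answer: 138384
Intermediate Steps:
M = 48 (M = 8*6 = 48)
X = 54 (X = (6 + 48) + 0 = 54 + 0 = 54)
A(j, N) = 2*j
H = 357 (H = -21 + 7*54 = -21 + 378 = 357)
J(a) = 357 - a
((J(-1) + A(-2, 0)) + 18)² = (((357 - 1*(-1)) + 2*(-2)) + 18)² = (((357 + 1) - 4) + 18)² = ((358 - 4) + 18)² = (354 + 18)² = 372² = 138384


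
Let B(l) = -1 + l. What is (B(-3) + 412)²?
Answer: 166464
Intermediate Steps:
(B(-3) + 412)² = ((-1 - 3) + 412)² = (-4 + 412)² = 408² = 166464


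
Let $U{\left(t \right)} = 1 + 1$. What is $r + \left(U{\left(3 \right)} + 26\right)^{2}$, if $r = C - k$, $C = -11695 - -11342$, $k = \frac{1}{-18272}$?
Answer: $\frac{7875233}{18272} \approx 431.0$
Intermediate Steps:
$k = - \frac{1}{18272} \approx -5.4729 \cdot 10^{-5}$
$C = -353$ ($C = -11695 + 11342 = -353$)
$U{\left(t \right)} = 2$
$r = - \frac{6450015}{18272}$ ($r = -353 - - \frac{1}{18272} = -353 + \frac{1}{18272} = - \frac{6450015}{18272} \approx -353.0$)
$r + \left(U{\left(3 \right)} + 26\right)^{2} = - \frac{6450015}{18272} + \left(2 + 26\right)^{2} = - \frac{6450015}{18272} + 28^{2} = - \frac{6450015}{18272} + 784 = \frac{7875233}{18272}$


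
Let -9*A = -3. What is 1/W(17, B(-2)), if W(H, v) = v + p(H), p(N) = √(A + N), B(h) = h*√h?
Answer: 3/(2*(√39 - 3*I*√2)) ≈ 0.16434 + 0.11165*I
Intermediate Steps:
A = ⅓ (A = -⅑*(-3) = ⅓ ≈ 0.33333)
B(h) = h^(3/2)
p(N) = √(⅓ + N)
W(H, v) = v + √(3 + 9*H)/3
1/W(17, B(-2)) = 1/((-2)^(3/2) + √(3 + 9*17)/3) = 1/(-2*I*√2 + √(3 + 153)/3) = 1/(-2*I*√2 + √156/3) = 1/(-2*I*√2 + (2*√39)/3) = 1/(-2*I*√2 + 2*√39/3) = 1/(2*√39/3 - 2*I*√2)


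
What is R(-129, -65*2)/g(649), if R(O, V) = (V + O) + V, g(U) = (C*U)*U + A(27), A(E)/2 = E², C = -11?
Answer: 389/4631753 ≈ 8.3986e-5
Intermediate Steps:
A(E) = 2*E²
g(U) = 1458 - 11*U² (g(U) = (-11*U)*U + 2*27² = -11*U² + 2*729 = -11*U² + 1458 = 1458 - 11*U²)
R(O, V) = O + 2*V (R(O, V) = (O + V) + V = O + 2*V)
R(-129, -65*2)/g(649) = (-129 + 2*(-65*2))/(1458 - 11*649²) = (-129 + 2*(-130))/(1458 - 11*421201) = (-129 - 260)/(1458 - 4633211) = -389/(-4631753) = -389*(-1/4631753) = 389/4631753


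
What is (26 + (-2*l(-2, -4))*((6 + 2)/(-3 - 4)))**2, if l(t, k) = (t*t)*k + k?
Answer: 19044/49 ≈ 388.65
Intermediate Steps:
l(t, k) = k + k*t**2 (l(t, k) = t**2*k + k = k*t**2 + k = k + k*t**2)
(26 + (-2*l(-2, -4))*((6 + 2)/(-3 - 4)))**2 = (26 + (-(-8)*(1 + (-2)**2))*((6 + 2)/(-3 - 4)))**2 = (26 + (-(-8)*(1 + 4))*(8/(-7)))**2 = (26 + (-(-8)*5)*(8*(-1/7)))**2 = (26 - 2*(-20)*(-8/7))**2 = (26 + 40*(-8/7))**2 = (26 - 320/7)**2 = (-138/7)**2 = 19044/49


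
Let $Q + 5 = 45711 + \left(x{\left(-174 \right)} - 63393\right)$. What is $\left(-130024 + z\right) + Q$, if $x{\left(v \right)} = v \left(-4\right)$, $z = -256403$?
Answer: $-403418$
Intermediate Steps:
$x{\left(v \right)} = - 4 v$
$Q = -16991$ ($Q = -5 + \left(45711 - 62697\right) = -5 - 16986 = -16991$)
$\left(-130024 + z\right) + Q = \left(-130024 - 256403\right) - 16991 = -386427 - 16991 = -403418$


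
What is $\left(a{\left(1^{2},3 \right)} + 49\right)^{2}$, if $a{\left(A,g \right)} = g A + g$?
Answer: $3025$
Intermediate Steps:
$a{\left(A,g \right)} = g + A g$ ($a{\left(A,g \right)} = A g + g = g + A g$)
$\left(a{\left(1^{2},3 \right)} + 49\right)^{2} = \left(3 \left(1 + 1^{2}\right) + 49\right)^{2} = \left(3 \left(1 + 1\right) + 49\right)^{2} = \left(3 \cdot 2 + 49\right)^{2} = \left(6 + 49\right)^{2} = 55^{2} = 3025$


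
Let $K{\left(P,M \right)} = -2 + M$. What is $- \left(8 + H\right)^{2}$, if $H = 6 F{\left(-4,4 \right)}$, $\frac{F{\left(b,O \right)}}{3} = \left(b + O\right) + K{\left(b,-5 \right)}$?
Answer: $-13924$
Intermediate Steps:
$F{\left(b,O \right)} = -21 + 3 O + 3 b$ ($F{\left(b,O \right)} = 3 \left(\left(b + O\right) - 7\right) = 3 \left(\left(O + b\right) - 7\right) = 3 \left(-7 + O + b\right) = -21 + 3 O + 3 b$)
$H = -126$ ($H = 6 \left(-21 + 3 \cdot 4 + 3 \left(-4\right)\right) = 6 \left(-21 + 12 - 12\right) = 6 \left(-21\right) = -126$)
$- \left(8 + H\right)^{2} = - \left(8 - 126\right)^{2} = - \left(-118\right)^{2} = \left(-1\right) 13924 = -13924$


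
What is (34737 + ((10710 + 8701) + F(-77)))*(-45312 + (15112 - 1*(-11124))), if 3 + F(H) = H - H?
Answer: -1032870020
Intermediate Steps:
F(H) = -3 (F(H) = -3 + (H - H) = -3 + 0 = -3)
(34737 + ((10710 + 8701) + F(-77)))*(-45312 + (15112 - 1*(-11124))) = (34737 + ((10710 + 8701) - 3))*(-45312 + (15112 - 1*(-11124))) = (34737 + (19411 - 3))*(-45312 + (15112 + 11124)) = (34737 + 19408)*(-45312 + 26236) = 54145*(-19076) = -1032870020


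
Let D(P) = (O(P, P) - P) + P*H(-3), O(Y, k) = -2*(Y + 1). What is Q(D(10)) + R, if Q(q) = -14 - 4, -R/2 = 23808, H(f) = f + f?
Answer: -47634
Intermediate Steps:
O(Y, k) = -2 - 2*Y (O(Y, k) = -2*(1 + Y) = -2 - 2*Y)
H(f) = 2*f
R = -47616 (R = -2*23808 = -47616)
D(P) = -2 - 9*P (D(P) = ((-2 - 2*P) - P) + P*(2*(-3)) = (-2 - 3*P) + P*(-6) = (-2 - 3*P) - 6*P = -2 - 9*P)
Q(q) = -18
Q(D(10)) + R = -18 - 47616 = -47634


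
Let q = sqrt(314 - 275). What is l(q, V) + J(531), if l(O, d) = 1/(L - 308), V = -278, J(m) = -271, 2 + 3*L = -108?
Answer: -280217/1034 ≈ -271.00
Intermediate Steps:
L = -110/3 (L = -2/3 + (1/3)*(-108) = -2/3 - 36 = -110/3 ≈ -36.667)
q = sqrt(39) ≈ 6.2450
l(O, d) = -3/1034 (l(O, d) = 1/(-110/3 - 308) = 1/(-1034/3) = -3/1034)
l(q, V) + J(531) = -3/1034 - 271 = -280217/1034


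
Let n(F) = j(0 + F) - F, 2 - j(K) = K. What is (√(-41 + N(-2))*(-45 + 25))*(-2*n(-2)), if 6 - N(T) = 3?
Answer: 240*I*√38 ≈ 1479.5*I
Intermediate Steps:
j(K) = 2 - K
N(T) = 3 (N(T) = 6 - 1*3 = 6 - 3 = 3)
n(F) = 2 - 2*F (n(F) = (2 - (0 + F)) - F = (2 - F) - F = 2 - 2*F)
(√(-41 + N(-2))*(-45 + 25))*(-2*n(-2)) = (√(-41 + 3)*(-45 + 25))*(-2*(2 - 2*(-2))) = (√(-38)*(-20))*(-2*(2 + 4)) = ((I*√38)*(-20))*(-2*6) = -20*I*√38*(-12) = 240*I*√38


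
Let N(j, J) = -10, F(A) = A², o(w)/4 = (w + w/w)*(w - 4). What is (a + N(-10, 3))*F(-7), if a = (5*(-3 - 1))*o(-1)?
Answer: -490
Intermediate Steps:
o(w) = 4*(1 + w)*(-4 + w) (o(w) = 4*((w + w/w)*(w - 4)) = 4*((w + 1)*(-4 + w)) = 4*((1 + w)*(-4 + w)) = 4*(1 + w)*(-4 + w))
a = 0 (a = (5*(-3 - 1))*(-16 - 12*(-1) + 4*(-1)²) = (5*(-4))*(-16 + 12 + 4*1) = -20*(-16 + 12 + 4) = -20*0 = 0)
(a + N(-10, 3))*F(-7) = (0 - 10)*(-7)² = -10*49 = -490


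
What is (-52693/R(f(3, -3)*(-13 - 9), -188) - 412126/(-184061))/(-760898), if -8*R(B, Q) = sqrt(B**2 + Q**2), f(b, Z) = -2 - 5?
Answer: -206063/70025823389 - 105386*sqrt(14765)/5617329485 ≈ -0.0022826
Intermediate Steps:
f(b, Z) = -7
R(B, Q) = -sqrt(B**2 + Q**2)/8
(-52693/R(f(3, -3)*(-13 - 9), -188) - 412126/(-184061))/(-760898) = (-52693*(-8/sqrt((-7*(-13 - 9))**2 + (-188)**2)) - 412126/(-184061))/(-760898) = (-52693*(-8/sqrt((-7*(-22))**2 + 35344)) - 412126*(-1/184061))*(-1/760898) = (-52693*(-8/sqrt(154**2 + 35344)) + 412126/184061)*(-1/760898) = (-52693*(-8/sqrt(23716 + 35344)) + 412126/184061)*(-1/760898) = (-52693*(-4*sqrt(14765)/14765) + 412126/184061)*(-1/760898) = (-(-210772)*sqrt(14765)/14765 + 412126/184061)*(-1/760898) = (210772*sqrt(14765)/14765 + 412126/184061)*(-1/760898) = (412126/184061 + 210772*sqrt(14765)/14765)*(-1/760898) = -206063/70025823389 - 105386*sqrt(14765)/5617329485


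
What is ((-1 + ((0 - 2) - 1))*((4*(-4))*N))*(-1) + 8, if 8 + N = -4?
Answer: 776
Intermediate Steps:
N = -12 (N = -8 - 4 = -12)
((-1 + ((0 - 2) - 1))*((4*(-4))*N))*(-1) + 8 = ((-1 + ((0 - 2) - 1))*((4*(-4))*(-12)))*(-1) + 8 = ((-1 + (-2 - 1))*(-16*(-12)))*(-1) + 8 = ((-1 - 3)*192)*(-1) + 8 = -4*192*(-1) + 8 = -768*(-1) + 8 = 768 + 8 = 776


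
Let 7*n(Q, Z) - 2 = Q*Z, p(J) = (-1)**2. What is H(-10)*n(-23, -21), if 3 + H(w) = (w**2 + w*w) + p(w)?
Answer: 96030/7 ≈ 13719.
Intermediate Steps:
p(J) = 1
H(w) = -2 + 2*w**2 (H(w) = -3 + ((w**2 + w*w) + 1) = -3 + ((w**2 + w**2) + 1) = -3 + (2*w**2 + 1) = -3 + (1 + 2*w**2) = -2 + 2*w**2)
n(Q, Z) = 2/7 + Q*Z/7 (n(Q, Z) = 2/7 + (Q*Z)/7 = 2/7 + Q*Z/7)
H(-10)*n(-23, -21) = (-2 + 2*(-10)**2)*(2/7 + (1/7)*(-23)*(-21)) = (-2 + 2*100)*(2/7 + 69) = (-2 + 200)*(485/7) = 198*(485/7) = 96030/7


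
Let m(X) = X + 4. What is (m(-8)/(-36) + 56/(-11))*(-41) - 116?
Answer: 8729/99 ≈ 88.172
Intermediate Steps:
m(X) = 4 + X
(m(-8)/(-36) + 56/(-11))*(-41) - 116 = ((4 - 8)/(-36) + 56/(-11))*(-41) - 116 = (-4*(-1/36) + 56*(-1/11))*(-41) - 116 = (1/9 - 56/11)*(-41) - 116 = -493/99*(-41) - 116 = 20213/99 - 116 = 8729/99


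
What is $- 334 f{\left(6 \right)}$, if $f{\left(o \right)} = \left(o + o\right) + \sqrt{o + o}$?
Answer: $-4008 - 668 \sqrt{3} \approx -5165.0$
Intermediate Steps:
$f{\left(o \right)} = 2 o + \sqrt{2} \sqrt{o}$ ($f{\left(o \right)} = 2 o + \sqrt{2 o} = 2 o + \sqrt{2} \sqrt{o}$)
$- 334 f{\left(6 \right)} = - 334 \left(2 \cdot 6 + \sqrt{2} \sqrt{6}\right) = - 334 \left(12 + 2 \sqrt{3}\right) = -4008 - 668 \sqrt{3}$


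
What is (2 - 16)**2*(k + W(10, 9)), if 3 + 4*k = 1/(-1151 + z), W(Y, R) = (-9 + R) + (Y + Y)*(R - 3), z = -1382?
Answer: 59203760/2533 ≈ 23373.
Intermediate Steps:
W(Y, R) = -9 + R + 2*Y*(-3 + R) (W(Y, R) = (-9 + R) + (2*Y)*(-3 + R) = (-9 + R) + 2*Y*(-3 + R) = -9 + R + 2*Y*(-3 + R))
k = -1900/2533 (k = -3/4 + 1/(4*(-1151 - 1382)) = -3/4 + (1/4)/(-2533) = -3/4 + (1/4)*(-1/2533) = -3/4 - 1/10132 = -1900/2533 ≈ -0.75010)
(2 - 16)**2*(k + W(10, 9)) = (2 - 16)**2*(-1900/2533 + (-9 + 9 - 6*10 + 2*9*10)) = (-14)**2*(-1900/2533 + (-9 + 9 - 60 + 180)) = 196*(-1900/2533 + 120) = 196*(302060/2533) = 59203760/2533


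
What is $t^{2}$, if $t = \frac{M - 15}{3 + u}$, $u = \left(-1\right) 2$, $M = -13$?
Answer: $784$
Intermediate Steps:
$u = -2$
$t = -28$ ($t = \frac{-13 - 15}{3 - 2} = - \frac{28}{1} = \left(-28\right) 1 = -28$)
$t^{2} = \left(-28\right)^{2} = 784$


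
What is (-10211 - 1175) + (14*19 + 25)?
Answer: -11095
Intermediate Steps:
(-10211 - 1175) + (14*19 + 25) = -11386 + (266 + 25) = -11386 + 291 = -11095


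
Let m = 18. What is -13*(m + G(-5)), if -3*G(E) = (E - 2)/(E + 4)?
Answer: -611/3 ≈ -203.67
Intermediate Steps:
G(E) = -(-2 + E)/(3*(4 + E)) (G(E) = -(E - 2)/(3*(E + 4)) = -(-2 + E)/(3*(4 + E)))
-13*(m + G(-5)) = -13*(18 + (2 - 1*(-5))/(3*(4 - 5))) = -13*(18 + (1/3)*(2 + 5)/(-1)) = -13*(18 + (1/3)*(-1)*7) = -13*(18 - 7/3) = -13*47/3 = -611/3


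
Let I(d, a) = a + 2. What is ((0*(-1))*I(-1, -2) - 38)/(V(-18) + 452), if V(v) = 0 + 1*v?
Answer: -19/217 ≈ -0.087558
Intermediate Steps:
I(d, a) = 2 + a
V(v) = v (V(v) = 0 + v = v)
((0*(-1))*I(-1, -2) - 38)/(V(-18) + 452) = ((0*(-1))*(2 - 2) - 38)/(-18 + 452) = (0*0 - 38)/434 = (0 - 38)*(1/434) = -38*1/434 = -19/217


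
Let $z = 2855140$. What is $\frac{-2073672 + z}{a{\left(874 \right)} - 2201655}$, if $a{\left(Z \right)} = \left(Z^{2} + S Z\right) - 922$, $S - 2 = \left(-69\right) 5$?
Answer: $- \frac{781468}{1738483} \approx -0.44951$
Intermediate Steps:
$S = -343$ ($S = 2 - 345 = -343$)
$a{\left(Z \right)} = -922 + Z^{2} - 343 Z$ ($a{\left(Z \right)} = \left(Z^{2} - 343 Z\right) - 922 = -922 + Z^{2} - 343 Z$)
$\frac{-2073672 + z}{a{\left(874 \right)} - 2201655} = \frac{-2073672 + 2855140}{\left(-922 + 874^{2} - 299782\right) - 2201655} = \frac{781468}{\left(-922 + 763876 - 299782\right) - 2201655} = \frac{781468}{463172 - 2201655} = \frac{781468}{-1738483} = 781468 \left(- \frac{1}{1738483}\right) = - \frac{781468}{1738483}$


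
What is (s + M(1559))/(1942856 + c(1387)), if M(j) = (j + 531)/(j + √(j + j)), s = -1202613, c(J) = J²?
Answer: -267495193/860047875 - 418*√3118/1877140491975 ≈ -0.31102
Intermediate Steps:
M(j) = (531 + j)/(j + √2*√j) (M(j) = (531 + j)/(j + √(2*j)) = (531 + j)/(j + √2*√j))
(s + M(1559))/(1942856 + c(1387)) = (-1202613 + (531 + 1559)/(1559 + √2*√1559))/(1942856 + 1387²) = (-1202613 + 2090/(1559 + √3118))/(1942856 + 1923769) = (-1202613 + 2090/(1559 + √3118))/3866625 = (-1202613 + 2090/(1559 + √3118))*(1/3866625) = -400871/1288875 + 418/(773325*(1559 + √3118))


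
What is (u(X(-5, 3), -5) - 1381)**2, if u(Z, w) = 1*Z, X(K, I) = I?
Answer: 1898884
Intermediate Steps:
u(Z, w) = Z
(u(X(-5, 3), -5) - 1381)**2 = (3 - 1381)**2 = (-1378)**2 = 1898884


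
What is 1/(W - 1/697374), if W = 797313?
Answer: 697374/556025356061 ≈ 1.2542e-6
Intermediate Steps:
1/(W - 1/697374) = 1/(797313 - 1/697374) = 1/(556025356061/697374) = 697374/556025356061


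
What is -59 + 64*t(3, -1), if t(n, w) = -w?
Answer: 5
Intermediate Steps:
-59 + 64*t(3, -1) = -59 + 64*(-1*(-1)) = -59 + 64*1 = -59 + 64 = 5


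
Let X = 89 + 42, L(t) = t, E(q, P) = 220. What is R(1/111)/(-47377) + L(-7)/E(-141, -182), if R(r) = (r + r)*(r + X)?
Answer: -372047509/11674640340 ≈ -0.031868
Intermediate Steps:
X = 131
R(r) = 2*r*(131 + r) (R(r) = (r + r)*(r + 131) = (2*r)*(131 + r) = 2*r*(131 + r))
R(1/111)/(-47377) + L(-7)/E(-141, -182) = (2*(131 + 1/111)/111)/(-47377) - 7/220 = (2*(1/111)*(131 + 1/111))*(-1/47377) - 7*1/220 = (2*(1/111)*(14542/111))*(-1/47377) - 7/220 = (29084/12321)*(-1/47377) - 7/220 = -2644/53066547 - 7/220 = -372047509/11674640340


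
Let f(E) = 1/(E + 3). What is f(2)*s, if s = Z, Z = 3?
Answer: ⅗ ≈ 0.60000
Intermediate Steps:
f(E) = 1/(3 + E)
s = 3
f(2)*s = 3/(3 + 2) = 3/5 = (⅕)*3 = ⅗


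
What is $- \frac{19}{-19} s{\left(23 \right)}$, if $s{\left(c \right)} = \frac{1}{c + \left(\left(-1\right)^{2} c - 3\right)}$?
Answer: $\frac{1}{43} \approx 0.023256$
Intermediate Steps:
$s{\left(c \right)} = \frac{1}{-3 + 2 c}$ ($s{\left(c \right)} = \frac{1}{c + \left(1 c - 3\right)} = \frac{1}{c + \left(c - 3\right)} = \frac{1}{c + \left(-3 + c\right)} = \frac{1}{-3 + 2 c}$)
$- \frac{19}{-19} s{\left(23 \right)} = \frac{\left(-19\right) \frac{1}{-19}}{-3 + 2 \cdot 23} = \frac{\left(-19\right) \left(- \frac{1}{19}\right)}{-3 + 46} = 1 \cdot \frac{1}{43} = \frac{1}{43}$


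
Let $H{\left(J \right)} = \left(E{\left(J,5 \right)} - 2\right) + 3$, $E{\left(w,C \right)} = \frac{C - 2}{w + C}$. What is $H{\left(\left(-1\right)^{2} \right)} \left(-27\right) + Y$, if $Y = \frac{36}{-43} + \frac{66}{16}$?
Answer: $- \frac{12801}{344} \approx -37.212$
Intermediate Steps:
$E{\left(w,C \right)} = \frac{-2 + C}{C + w}$
$H{\left(J \right)} = 1 + \frac{3}{5 + J}$ ($H{\left(J \right)} = \left(\frac{-2 + 5}{5 + J} - 2\right) + 3 = \left(\frac{1}{5 + J} 3 - 2\right) + 3 = \left(\frac{3}{5 + J} - 2\right) + 3 = \left(-2 + \frac{3}{5 + J}\right) + 3 = 1 + \frac{3}{5 + J}$)
$Y = \frac{1131}{344}$ ($Y = 36 \left(- \frac{1}{43}\right) + 66 \cdot \frac{1}{16} = - \frac{36}{43} + \frac{33}{8} = \frac{1131}{344} \approx 3.2878$)
$H{\left(\left(-1\right)^{2} \right)} \left(-27\right) + Y = \frac{8 + \left(-1\right)^{2}}{5 + \left(-1\right)^{2}} \left(-27\right) + \frac{1131}{344} = \frac{8 + 1}{5 + 1} \left(-27\right) + \frac{1131}{344} = \frac{1}{6} \cdot 9 \left(-27\right) + \frac{1131}{344} = \frac{3}{2} \left(-27\right) + \frac{1131}{344} = - \frac{81}{2} + \frac{1131}{344} = - \frac{12801}{344}$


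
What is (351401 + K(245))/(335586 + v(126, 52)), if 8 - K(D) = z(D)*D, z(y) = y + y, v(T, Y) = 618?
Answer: 231359/336204 ≈ 0.68815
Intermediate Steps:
z(y) = 2*y
K(D) = 8 - 2*D² (K(D) = 8 - 2*D*D = 8 - 2*D²)
(351401 + K(245))/(335586 + v(126, 52)) = (351401 + (8 - 2*245²))/(335586 + 618) = (351401 + (8 - 2*60025))/336204 = (351401 + (8 - 120050))*(1/336204) = (351401 - 120042)*(1/336204) = 231359*(1/336204) = 231359/336204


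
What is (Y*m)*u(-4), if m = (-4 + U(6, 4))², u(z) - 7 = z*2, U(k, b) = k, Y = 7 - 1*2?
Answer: -20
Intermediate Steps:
Y = 5 (Y = 7 - 2 = 5)
u(z) = 7 + 2*z (u(z) = 7 + z*2 = 7 + 2*z)
m = 4 (m = (-4 + 6)² = 2² = 4)
(Y*m)*u(-4) = (5*4)*(7 + 2*(-4)) = 20*(7 - 8) = 20*(-1) = -20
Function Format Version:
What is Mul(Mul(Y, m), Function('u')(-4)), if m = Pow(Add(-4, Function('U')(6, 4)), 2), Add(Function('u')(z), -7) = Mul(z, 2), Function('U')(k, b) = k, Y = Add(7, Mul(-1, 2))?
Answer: -20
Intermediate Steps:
Y = 5 (Y = Add(7, -2) = 5)
Function('u')(z) = Add(7, Mul(2, z)) (Function('u')(z) = Add(7, Mul(z, 2)) = Add(7, Mul(2, z)))
m = 4 (m = Pow(Add(-4, 6), 2) = Pow(2, 2) = 4)
Mul(Mul(Y, m), Function('u')(-4)) = Mul(Mul(5, 4), Add(7, Mul(2, -4))) = Mul(20, Add(7, -8)) = Mul(20, -1) = -20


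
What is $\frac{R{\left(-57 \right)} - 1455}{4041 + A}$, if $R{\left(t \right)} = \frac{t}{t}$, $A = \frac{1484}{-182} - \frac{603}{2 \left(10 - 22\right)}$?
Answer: $- \frac{151216}{422029} \approx -0.35831$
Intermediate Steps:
$A = \frac{1765}{104}$ ($A = 1484 \left(- \frac{1}{182}\right) - \frac{603}{2 \left(-12\right)} = - \frac{106}{13} - \frac{603}{-24} = - \frac{106}{13} - - \frac{201}{8} = - \frac{106}{13} + \frac{201}{8} = \frac{1765}{104} \approx 16.971$)
$R{\left(t \right)} = 1$
$\frac{R{\left(-57 \right)} - 1455}{4041 + A} = \frac{1 - 1455}{4041 + \frac{1765}{104}} = - \frac{1454}{\frac{422029}{104}} = \left(-1454\right) \frac{104}{422029} = - \frac{151216}{422029}$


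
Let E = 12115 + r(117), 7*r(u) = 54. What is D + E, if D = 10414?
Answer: 157757/7 ≈ 22537.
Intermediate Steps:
r(u) = 54/7 (r(u) = (1/7)*54 = 54/7)
E = 84859/7 (E = 12115 + 54/7 = 84859/7 ≈ 12123.)
D + E = 10414 + 84859/7 = 157757/7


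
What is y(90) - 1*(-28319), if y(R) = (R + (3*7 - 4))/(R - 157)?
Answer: 1897266/67 ≈ 28317.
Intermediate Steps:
y(R) = (17 + R)/(-157 + R) (y(R) = (R + (21 - 4))/(-157 + R) = (R + 17)/(-157 + R) = (17 + R)/(-157 + R))
y(90) - 1*(-28319) = (17 + 90)/(-157 + 90) - 1*(-28319) = 107/(-67) + 28319 = -1/67*107 + 28319 = -107/67 + 28319 = 1897266/67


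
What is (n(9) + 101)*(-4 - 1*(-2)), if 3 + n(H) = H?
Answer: -214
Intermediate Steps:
n(H) = -3 + H
(n(9) + 101)*(-4 - 1*(-2)) = ((-3 + 9) + 101)*(-4 - 1*(-2)) = (6 + 101)*(-4 + 2) = 107*(-2) = -214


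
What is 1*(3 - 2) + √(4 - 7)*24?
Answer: 1 + 24*I*√3 ≈ 1.0 + 41.569*I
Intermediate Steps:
1*(3 - 2) + √(4 - 7)*24 = 1*1 + √(-3)*24 = 1 + (I*√3)*24 = 1 + 24*I*√3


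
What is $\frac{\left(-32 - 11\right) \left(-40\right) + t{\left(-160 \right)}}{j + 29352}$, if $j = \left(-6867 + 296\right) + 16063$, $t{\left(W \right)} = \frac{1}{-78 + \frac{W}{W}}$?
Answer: $\frac{132439}{2990988} \approx 0.044279$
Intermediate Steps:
$t{\left(W \right)} = - \frac{1}{77}$ ($t{\left(W \right)} = \frac{1}{-78 + 1} = \frac{1}{-77} = - \frac{1}{77}$)
$j = 9492$ ($j = -6571 + 16063 = 9492$)
$\frac{\left(-32 - 11\right) \left(-40\right) + t{\left(-160 \right)}}{j + 29352} = \frac{\left(-32 - 11\right) \left(-40\right) - \frac{1}{77}}{9492 + 29352} = \frac{\left(-43\right) \left(-40\right) - \frac{1}{77}}{38844} = \left(1720 - \frac{1}{77}\right) \frac{1}{38844} = \frac{132439}{77} \cdot \frac{1}{38844} = \frac{132439}{2990988}$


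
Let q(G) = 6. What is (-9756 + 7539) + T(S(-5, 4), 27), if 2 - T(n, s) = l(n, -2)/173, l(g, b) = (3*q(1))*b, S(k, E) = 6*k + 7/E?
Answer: -383159/173 ≈ -2214.8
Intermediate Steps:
l(g, b) = 18*b (l(g, b) = (3*6)*b = 18*b)
T(n, s) = 382/173 (T(n, s) = 2 - 18*(-2)/173 = 2 - (-36)/173 = 2 - 1*(-36/173) = 2 + 36/173 = 382/173)
(-9756 + 7539) + T(S(-5, 4), 27) = (-9756 + 7539) + 382/173 = -2217 + 382/173 = -383159/173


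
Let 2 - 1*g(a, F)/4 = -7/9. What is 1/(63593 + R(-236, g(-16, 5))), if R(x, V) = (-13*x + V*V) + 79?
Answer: 81/5415940 ≈ 1.4956e-5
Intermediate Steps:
g(a, F) = 100/9 (g(a, F) = 8 - (-28)/9 = 8 - 4*(-7/9) = 8 + 28/9 = 100/9)
R(x, V) = 79 + V² - 13*x (R(x, V) = (-13*x + V²) + 79 = (V² - 13*x) + 79 = 79 + V² - 13*x)
1/(63593 + R(-236, g(-16, 5))) = 1/(63593 + (79 + (100/9)² - 13*(-236))) = 1/(63593 + (79 + 10000/81 + 3068)) = 1/(63593 + 264907/81) = 1/(5415940/81) = 81/5415940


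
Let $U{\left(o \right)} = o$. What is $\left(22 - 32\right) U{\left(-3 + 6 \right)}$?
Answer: $-30$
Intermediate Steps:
$\left(22 - 32\right) U{\left(-3 + 6 \right)} = \left(22 - 32\right) \left(-3 + 6\right) = \left(-10\right) 3 = -30$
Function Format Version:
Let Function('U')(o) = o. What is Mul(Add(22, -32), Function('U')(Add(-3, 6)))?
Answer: -30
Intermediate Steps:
Mul(Add(22, -32), Function('U')(Add(-3, 6))) = Mul(Add(22, -32), Add(-3, 6)) = Mul(-10, 3) = -30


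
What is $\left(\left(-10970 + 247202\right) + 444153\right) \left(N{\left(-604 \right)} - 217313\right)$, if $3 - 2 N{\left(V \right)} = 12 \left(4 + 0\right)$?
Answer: $- \frac{295743628335}{2} \approx -1.4787 \cdot 10^{11}$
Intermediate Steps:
$N{\left(V \right)} = - \frac{45}{2}$ ($N{\left(V \right)} = \frac{3}{2} - \frac{12 \left(4 + 0\right)}{2} = \frac{3}{2} - \frac{12 \cdot 4}{2} = \frac{3}{2} - 24 = - \frac{45}{2}$)
$\left(\left(-10970 + 247202\right) + 444153\right) \left(N{\left(-604 \right)} - 217313\right) = \left(\left(-10970 + 247202\right) + 444153\right) \left(- \frac{45}{2} - 217313\right) = \left(236232 + 444153\right) \left(- \frac{434671}{2}\right) = 680385 \left(- \frac{434671}{2}\right) = - \frac{295743628335}{2}$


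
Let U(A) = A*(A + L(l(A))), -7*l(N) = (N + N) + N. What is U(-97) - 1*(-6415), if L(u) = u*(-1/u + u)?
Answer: -7433928/49 ≈ -1.5171e+5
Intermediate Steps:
l(N) = -3*N/7 (l(N) = -((N + N) + N)/7 = -(2*N + N)/7 = -3*N/7)
L(u) = u*(u - 1/u)
U(A) = A*(-1 + A + 9*A**2/49) (U(A) = A*(A + (-1 + (-3*A/7)**2)) = A*(A + (-1 + 9*A**2/49)) = A*(-1 + A + 9*A**2/49))
U(-97) - 1*(-6415) = -97*(-1 - 97 + (9/49)*(-97)**2) - 1*(-6415) = -97*(-1 - 97 + (9/49)*9409) + 6415 = -97*(-1 - 97 + 84681/49) + 6415 = -97*79879/49 + 6415 = -7748263/49 + 6415 = -7433928/49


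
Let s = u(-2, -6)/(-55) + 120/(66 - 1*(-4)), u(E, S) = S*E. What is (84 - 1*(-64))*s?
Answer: 85248/385 ≈ 221.42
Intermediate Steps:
u(E, S) = E*S
s = 576/385 (s = -2*(-6)/(-55) + 120/(66 - 1*(-4)) = 12*(-1/55) + 120/(66 + 4) = -12/55 + 120/70 = -12/55 + 120*(1/70) = -12/55 + 12/7 = 576/385 ≈ 1.4961)
(84 - 1*(-64))*s = (84 - 1*(-64))*(576/385) = (84 + 64)*(576/385) = 148*(576/385) = 85248/385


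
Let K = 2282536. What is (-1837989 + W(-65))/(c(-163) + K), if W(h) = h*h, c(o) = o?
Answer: -1833764/2282373 ≈ -0.80345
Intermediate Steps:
W(h) = h²
(-1837989 + W(-65))/(c(-163) + K) = (-1837989 + (-65)²)/(-163 + 2282536) = (-1837989 + 4225)/2282373 = -1833764*1/2282373 = -1833764/2282373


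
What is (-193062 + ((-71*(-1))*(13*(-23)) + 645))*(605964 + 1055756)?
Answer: -355019831120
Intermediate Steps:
(-193062 + ((-71*(-1))*(13*(-23)) + 645))*(605964 + 1055756) = (-193062 + (71*(-299) + 645))*1661720 = (-193062 + (-21229 + 645))*1661720 = (-193062 - 20584)*1661720 = -213646*1661720 = -355019831120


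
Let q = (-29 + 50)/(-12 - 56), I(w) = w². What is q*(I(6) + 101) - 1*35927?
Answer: -2445913/68 ≈ -35969.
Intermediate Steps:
q = -21/68 (q = 21/(-68) = 21*(-1/68) = -21/68 ≈ -0.30882)
q*(I(6) + 101) - 1*35927 = -21*(6² + 101)/68 - 1*35927 = -21*(36 + 101)/68 - 35927 = -21/68*137 - 35927 = -2877/68 - 35927 = -2445913/68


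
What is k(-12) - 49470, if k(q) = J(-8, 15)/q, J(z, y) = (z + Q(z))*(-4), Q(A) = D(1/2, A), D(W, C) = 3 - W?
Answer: -296831/6 ≈ -49472.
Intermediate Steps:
Q(A) = 5/2 (Q(A) = 3 - 1/2 = 5/2)
J(z, y) = -10 - 4*z (J(z, y) = (z + 5/2)*(-4) = (5/2 + z)*(-4) = -10 - 4*z)
k(q) = 22/q (k(q) = (-10 - 4*(-8))/q = (-10 + 32)/q = 22/q)
k(-12) - 49470 = 22/(-12) - 49470 = 22*(-1/12) - 49470 = -11/6 - 49470 = -296831/6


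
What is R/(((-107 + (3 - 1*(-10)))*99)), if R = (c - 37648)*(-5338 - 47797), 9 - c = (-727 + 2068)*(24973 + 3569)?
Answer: -185066601385/846 ≈ -2.1875e+8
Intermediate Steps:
c = -38274813 (c = 9 - (-727 + 2068)*(24973 + 3569) = 9 - 1341*28542 = 9 - 1*38274822 = 9 - 38274822 = -38274813)
R = 2035732615235 (R = (-38274813 - 37648)*(-5338 - 47797) = -38312461*(-53135) = 2035732615235)
R/(((-107 + (3 - 1*(-10)))*99)) = 2035732615235/(((-107 + (3 - 1*(-10)))*99)) = 2035732615235/(((-107 + (3 + 10))*99)) = 2035732615235/(((-107 + 13)*99)) = 2035732615235/((-94*99)) = 2035732615235/(-9306) = 2035732615235*(-1/9306) = -185066601385/846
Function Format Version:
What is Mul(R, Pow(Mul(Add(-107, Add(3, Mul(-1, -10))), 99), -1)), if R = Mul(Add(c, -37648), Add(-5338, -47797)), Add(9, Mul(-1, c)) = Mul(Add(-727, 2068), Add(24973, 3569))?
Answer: Rational(-185066601385, 846) ≈ -2.1875e+8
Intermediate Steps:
c = -38274813 (c = Add(9, Mul(-1, Mul(Add(-727, 2068), Add(24973, 3569)))) = Add(9, Mul(-1, Mul(1341, 28542))) = Add(9, Mul(-1, 38274822)) = Add(9, -38274822) = -38274813)
R = 2035732615235 (R = Mul(Add(-38274813, -37648), Add(-5338, -47797)) = Mul(-38312461, -53135) = 2035732615235)
Mul(R, Pow(Mul(Add(-107, Add(3, Mul(-1, -10))), 99), -1)) = Mul(2035732615235, Pow(Mul(Add(-107, Add(3, Mul(-1, -10))), 99), -1)) = Mul(2035732615235, Pow(Mul(Add(-107, Add(3, 10)), 99), -1)) = Mul(2035732615235, Pow(Mul(Add(-107, 13), 99), -1)) = Mul(2035732615235, Pow(Mul(-94, 99), -1)) = Mul(2035732615235, Pow(-9306, -1)) = Mul(2035732615235, Rational(-1, 9306)) = Rational(-185066601385, 846)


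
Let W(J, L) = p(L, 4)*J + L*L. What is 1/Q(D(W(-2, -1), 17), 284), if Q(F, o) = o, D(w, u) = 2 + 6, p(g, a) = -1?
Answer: 1/284 ≈ 0.0035211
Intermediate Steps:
W(J, L) = L² - J (W(J, L) = -J + L*L = -J + L² = L² - J)
D(w, u) = 8
1/Q(D(W(-2, -1), 17), 284) = 1/284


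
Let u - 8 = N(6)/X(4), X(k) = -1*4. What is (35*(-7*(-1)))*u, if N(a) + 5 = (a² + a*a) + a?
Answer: -10045/4 ≈ -2511.3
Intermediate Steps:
X(k) = -4
N(a) = -5 + a + 2*a² (N(a) = -5 + ((a² + a*a) + a) = -5 + ((a² + a²) + a) = -5 + (2*a² + a) = -5 + (a + 2*a²) = -5 + a + 2*a²)
u = -41/4 (u = 8 + (-5 + 6 + 2*6²)/(-4) = 8 + (-5 + 6 + 2*36)*(-¼) = 8 + (-5 + 6 + 72)*(-¼) = 8 + 73*(-¼) = 8 - 73/4 = -41/4 ≈ -10.250)
(35*(-7*(-1)))*u = (35*(-7*(-1)))*(-41/4) = (35*7)*(-41/4) = 245*(-41/4) = -10045/4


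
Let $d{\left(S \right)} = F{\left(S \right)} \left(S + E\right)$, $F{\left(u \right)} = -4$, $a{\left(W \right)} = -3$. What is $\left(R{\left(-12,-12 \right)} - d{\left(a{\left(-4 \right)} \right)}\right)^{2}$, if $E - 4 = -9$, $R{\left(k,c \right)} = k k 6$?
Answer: $692224$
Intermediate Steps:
$R{\left(k,c \right)} = 6 k^{2}$ ($R{\left(k,c \right)} = k^{2} \cdot 6 = 6 k^{2}$)
$E = -5$ ($E = 4 - 9 = -5$)
$d{\left(S \right)} = 20 - 4 S$ ($d{\left(S \right)} = - 4 \left(S - 5\right) = - 4 \left(-5 + S\right) = 20 - 4 S$)
$\left(R{\left(-12,-12 \right)} - d{\left(a{\left(-4 \right)} \right)}\right)^{2} = \left(6 \left(-12\right)^{2} - \left(20 - -12\right)\right)^{2} = \left(6 \cdot 144 - \left(20 + 12\right)\right)^{2} = \left(864 - 32\right)^{2} = 832^{2} = 692224$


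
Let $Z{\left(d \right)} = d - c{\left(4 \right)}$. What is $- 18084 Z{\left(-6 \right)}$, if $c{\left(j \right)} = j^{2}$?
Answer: $397848$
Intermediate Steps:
$Z{\left(d \right)} = -16 + d$ ($Z{\left(d \right)} = d - 4^{2} = d - 16 = -16 + d$)
$- 18084 Z{\left(-6 \right)} = - 18084 \left(-16 - 6\right) = \left(-18084\right) \left(-22\right) = 397848$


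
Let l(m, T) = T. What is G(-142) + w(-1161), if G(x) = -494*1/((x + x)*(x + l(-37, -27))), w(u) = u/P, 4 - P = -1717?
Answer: -2175905/3176966 ≈ -0.68490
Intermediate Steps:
P = 1721 (P = 4 - 1*(-1717) = 4 + 1717 = 1721)
w(u) = u/1721
G(x) = -247/(x*(-27 + x)) (G(x) = -494*1/((x - 27)*(x + x)) = -494*1/(2*x*(-27 + x)) = -247/(x*(-27 + x)))
G(-142) + w(-1161) = -247/(-142*(-27 - 142)) + (1/1721)*(-1161) = -247*(-1/142)/(-169) - 1161/1721 = -247*(-1/142)*(-1/169) - 1161/1721 = -19/1846 - 1161/1721 = -2175905/3176966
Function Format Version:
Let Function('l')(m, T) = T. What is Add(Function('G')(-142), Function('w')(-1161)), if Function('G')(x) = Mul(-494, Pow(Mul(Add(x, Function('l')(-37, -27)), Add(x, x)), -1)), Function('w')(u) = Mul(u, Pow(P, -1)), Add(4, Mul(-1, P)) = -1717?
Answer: Rational(-2175905, 3176966) ≈ -0.68490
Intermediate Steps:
P = 1721 (P = Add(4, Mul(-1, -1717)) = Add(4, 1717) = 1721)
Function('w')(u) = Mul(Rational(1, 1721), u) (Function('w')(u) = Mul(u, Pow(1721, -1)) = Mul(u, Rational(1, 1721)) = Mul(Rational(1, 1721), u))
Function('G')(x) = Mul(-247, Pow(x, -1), Pow(Add(-27, x), -1)) (Function('G')(x) = Mul(-494, Pow(Mul(Add(x, -27), Add(x, x)), -1)) = Mul(-494, Pow(Mul(Add(-27, x), Mul(2, x)), -1)) = Mul(-494, Pow(Mul(2, x, Add(-27, x)), -1)) = Mul(-494, Mul(Rational(1, 2), Pow(x, -1), Pow(Add(-27, x), -1))) = Mul(-247, Pow(x, -1), Pow(Add(-27, x), -1)))
Add(Function('G')(-142), Function('w')(-1161)) = Add(Mul(-247, Pow(-142, -1), Pow(Add(-27, -142), -1)), Mul(Rational(1, 1721), -1161)) = Add(Mul(-247, Rational(-1, 142), Pow(-169, -1)), Rational(-1161, 1721)) = Add(Mul(-247, Rational(-1, 142), Rational(-1, 169)), Rational(-1161, 1721)) = Add(Rational(-19, 1846), Rational(-1161, 1721)) = Rational(-2175905, 3176966)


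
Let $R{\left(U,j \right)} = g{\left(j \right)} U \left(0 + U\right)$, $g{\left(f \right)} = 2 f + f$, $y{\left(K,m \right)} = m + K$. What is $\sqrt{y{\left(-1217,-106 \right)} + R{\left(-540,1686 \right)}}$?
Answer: $3 \sqrt{163879053} \approx 38405.0$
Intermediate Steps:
$y{\left(K,m \right)} = K + m$
$g{\left(f \right)} = 3 f$
$R{\left(U,j \right)} = 3 j U^{2}$ ($R{\left(U,j \right)} = 3 j U \left(0 + U\right) = 3 j U U = 3 j U^{2}$)
$\sqrt{y{\left(-1217,-106 \right)} + R{\left(-540,1686 \right)}} = \sqrt{\left(-1217 - 106\right) + 3 \cdot 1686 \left(-540\right)^{2}} = \sqrt{-1323 + 3 \cdot 1686 \cdot 291600} = \sqrt{-1323 + 1474912800} = \sqrt{1474911477} = 3 \sqrt{163879053}$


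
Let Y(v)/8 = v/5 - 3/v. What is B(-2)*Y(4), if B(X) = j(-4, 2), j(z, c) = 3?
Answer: 6/5 ≈ 1.2000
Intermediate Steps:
B(X) = 3
Y(v) = -24/v + 8*v/5 (Y(v) = 8*(v/5 - 3/v) = 8*(-3/v + v/5) = -24/v + 8*v/5)
B(-2)*Y(4) = 3*(-24/4 + (8/5)*4) = 3*(-24*¼ + 32/5) = 3*(-6 + 32/5) = 3*(⅖) = 6/5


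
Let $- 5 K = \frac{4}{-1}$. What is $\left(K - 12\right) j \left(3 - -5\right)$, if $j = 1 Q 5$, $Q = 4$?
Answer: $-1792$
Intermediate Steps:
$K = \frac{4}{5}$ ($K = - \frac{4 \frac{1}{-1}}{5} = - \frac{4 \left(-1\right)}{5} = \left(- \frac{1}{5}\right) \left(-4\right) = \frac{4}{5} \approx 0.8$)
$j = 20$ ($j = 1 \cdot 4 \cdot 5 = 4 \cdot 5 = 20$)
$\left(K - 12\right) j \left(3 - -5\right) = \left(\frac{4}{5} - 12\right) 20 \left(3 - -5\right) = \left(\frac{4}{5} - 12\right) 20 \left(3 + 5\right) = \left(- \frac{56}{5}\right) 20 \cdot 8 = \left(-224\right) 8 = -1792$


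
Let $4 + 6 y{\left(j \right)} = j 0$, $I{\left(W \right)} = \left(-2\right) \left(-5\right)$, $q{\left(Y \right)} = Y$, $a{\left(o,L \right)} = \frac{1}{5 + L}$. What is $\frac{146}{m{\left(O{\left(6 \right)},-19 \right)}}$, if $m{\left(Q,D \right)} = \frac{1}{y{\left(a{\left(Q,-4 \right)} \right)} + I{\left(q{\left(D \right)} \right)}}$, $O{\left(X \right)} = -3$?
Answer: $\frac{4088}{3} \approx 1362.7$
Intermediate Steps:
$I{\left(W \right)} = 10$
$y{\left(j \right)} = - \frac{2}{3}$ ($y{\left(j \right)} = - \frac{2}{3} + \frac{j 0}{6} = - \frac{2}{3} + \frac{1}{6} \cdot 0 = - \frac{2}{3} + 0 = - \frac{2}{3}$)
$m{\left(Q,D \right)} = \frac{3}{28}$ ($m{\left(Q,D \right)} = \frac{1}{- \frac{2}{3} + 10} = \frac{1}{\frac{28}{3}} = \frac{3}{28}$)
$\frac{146}{m{\left(O{\left(6 \right)},-19 \right)}} = \frac{146}{\frac{3}{28}} = 146 \cdot \frac{28}{3} = \frac{4088}{3}$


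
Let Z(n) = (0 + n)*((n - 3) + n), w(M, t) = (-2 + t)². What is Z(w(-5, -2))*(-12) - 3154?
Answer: -8722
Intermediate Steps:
Z(n) = n*(-3 + 2*n) (Z(n) = n*((-3 + n) + n) = n*(-3 + 2*n))
Z(w(-5, -2))*(-12) - 3154 = ((-2 - 2)²*(-3 + 2*(-2 - 2)²))*(-12) - 3154 = ((-4)²*(-3 + 2*(-4)²))*(-12) - 3154 = (16*(-3 + 2*16))*(-12) - 3154 = (16*(-3 + 32))*(-12) - 3154 = (16*29)*(-12) - 3154 = 464*(-12) - 3154 = -5568 - 3154 = -8722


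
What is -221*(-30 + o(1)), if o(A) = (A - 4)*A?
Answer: 7293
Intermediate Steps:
o(A) = A*(-4 + A) (o(A) = (-4 + A)*A = A*(-4 + A))
-221*(-30 + o(1)) = -221*(-30 + 1*(-4 + 1)) = -221*(-30 + 1*(-3)) = -221*(-30 - 3) = -221*(-33) = 7293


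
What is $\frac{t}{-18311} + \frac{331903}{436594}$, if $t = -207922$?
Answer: $\frac{96854973501}{7994472734} \approx 12.115$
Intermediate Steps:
$\frac{t}{-18311} + \frac{331903}{436594} = - \frac{207922}{-18311} + \frac{331903}{436594} = \left(-207922\right) \left(- \frac{1}{18311}\right) + 331903 \cdot \frac{1}{436594} = \frac{207922}{18311} + \frac{331903}{436594} = \frac{96854973501}{7994472734}$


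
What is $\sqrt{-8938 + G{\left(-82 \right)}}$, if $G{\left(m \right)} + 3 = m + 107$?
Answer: $2 i \sqrt{2229} \approx 94.425 i$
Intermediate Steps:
$G{\left(m \right)} = 104 + m$ ($G{\left(m \right)} = -3 + \left(m + 107\right) = -3 + \left(107 + m\right) = 104 + m$)
$\sqrt{-8938 + G{\left(-82 \right)}} = \sqrt{-8938 + \left(104 - 82\right)} = \sqrt{-8938 + 22} = \sqrt{-8916} = 2 i \sqrt{2229}$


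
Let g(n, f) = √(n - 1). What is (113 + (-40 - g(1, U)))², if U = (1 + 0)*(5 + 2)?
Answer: 5329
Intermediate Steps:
U = 7 (U = 1*7 = 7)
g(n, f) = √(-1 + n)
(113 + (-40 - g(1, U)))² = (113 + (-40 - √(-1 + 1)))² = (113 + (-40 - √0))² = (113 + (-40 - 1*0))² = (113 + (-40 + 0))² = (113 - 40)² = 73² = 5329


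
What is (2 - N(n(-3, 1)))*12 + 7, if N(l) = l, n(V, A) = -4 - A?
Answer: 91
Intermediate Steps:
(2 - N(n(-3, 1)))*12 + 7 = (2 - (-4 - 1*1))*12 + 7 = (2 - (-4 - 1))*12 + 7 = (2 - 1*(-5))*12 + 7 = (2 + 5)*12 + 7 = 7*12 + 7 = 84 + 7 = 91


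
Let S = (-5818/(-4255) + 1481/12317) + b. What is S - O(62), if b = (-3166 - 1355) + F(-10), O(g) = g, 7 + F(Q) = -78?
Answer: -244566479819/52408835 ≈ -4666.5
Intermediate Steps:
F(Q) = -85 (F(Q) = -7 - 78 = -85)
b = -4606 (b = (-3166 - 1355) - 85 = -4521 - 85 = -4606)
S = -241317132049/52408835 (S = (-5818/(-4255) + 1481/12317) - 4606 = (-5818*(-1/4255) + 1481*(1/12317)) - 4606 = (5818/4255 + 1481/12317) - 4606 = 77961961/52408835 - 4606 = -241317132049/52408835 ≈ -4604.5)
S - O(62) = -241317132049/52408835 - 1*62 = -241317132049/52408835 - 62 = -244566479819/52408835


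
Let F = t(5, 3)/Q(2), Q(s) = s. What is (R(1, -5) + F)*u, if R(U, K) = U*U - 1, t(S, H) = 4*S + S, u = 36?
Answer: 450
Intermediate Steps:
t(S, H) = 5*S
R(U, K) = -1 + U**2 (R(U, K) = U**2 - 1 = -1 + U**2)
F = 25/2 (F = (5*5)/2 = 25*(1/2) = 25/2 ≈ 12.500)
(R(1, -5) + F)*u = ((-1 + 1**2) + 25/2)*36 = ((-1 + 1) + 25/2)*36 = (0 + 25/2)*36 = (25/2)*36 = 450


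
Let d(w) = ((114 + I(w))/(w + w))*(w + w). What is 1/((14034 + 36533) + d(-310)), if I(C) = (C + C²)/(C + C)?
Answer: 2/101053 ≈ 1.9792e-5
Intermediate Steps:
I(C) = (C + C²)/(2*C) (I(C) = (C + C²)/((2*C)) = (C + C²)*(1/(2*C)) = (C + C²)/(2*C))
d(w) = 229/2 + w/2 (d(w) = ((114 + (½ + w/2))/(w + w))*(w + w) = ((229/2 + w/2)/((2*w)))*(2*w) = ((229/2 + w/2)*(1/(2*w)))*(2*w) = ((229/2 + w/2)/(2*w))*(2*w) = 229/2 + w/2)
1/((14034 + 36533) + d(-310)) = 1/((14034 + 36533) + (229/2 + (½)*(-310))) = 1/(50567 + (229/2 - 155)) = 1/(50567 - 81/2) = 1/(101053/2) = 2/101053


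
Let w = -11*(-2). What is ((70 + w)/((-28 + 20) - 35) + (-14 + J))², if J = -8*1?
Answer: 1077444/1849 ≈ 582.72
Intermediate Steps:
J = -8
w = 22
((70 + w)/((-28 + 20) - 35) + (-14 + J))² = ((70 + 22)/((-28 + 20) - 35) + (-14 - 8))² = (92/(-8 - 35) - 22)² = (92/(-43) - 22)² = (92*(-1/43) - 22)² = (-92/43 - 22)² = (-1038/43)² = 1077444/1849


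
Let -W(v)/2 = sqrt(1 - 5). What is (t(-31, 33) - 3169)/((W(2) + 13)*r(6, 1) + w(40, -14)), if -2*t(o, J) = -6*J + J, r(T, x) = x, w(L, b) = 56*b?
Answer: 4759383/1188914 - 12346*I/594457 ≈ 4.0031 - 0.020769*I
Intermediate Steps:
t(o, J) = 5*J/2 (t(o, J) = -(-6*J + J)/2 = -(-5)*J/2 = 5*J/2)
W(v) = -4*I (W(v) = -2*sqrt(1 - 5) = -4*I)
(t(-31, 33) - 3169)/((W(2) + 13)*r(6, 1) + w(40, -14)) = ((5/2)*33 - 3169)/((-4*I + 13)*1 + 56*(-14)) = (165/2 - 3169)/((13 - 4*I)*1 - 784) = -6173/(2*((13 - 4*I) - 784)) = -6173*(-771 + 4*I)/594457/2 = -6173*(-771 + 4*I)/1188914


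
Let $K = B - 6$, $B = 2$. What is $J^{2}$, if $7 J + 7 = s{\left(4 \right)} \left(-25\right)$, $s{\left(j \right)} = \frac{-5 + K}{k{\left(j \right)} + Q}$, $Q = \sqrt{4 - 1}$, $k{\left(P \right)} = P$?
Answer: $\frac{806356}{8281} - \frac{364050 \sqrt{3}}{8281} \approx 21.23$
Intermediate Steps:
$Q = \sqrt{3} \approx 1.732$
$K = -4$ ($K = 2 - 6 = -4$)
$s{\left(j \right)} = - \frac{9}{j + \sqrt{3}}$ ($s{\left(j \right)} = \frac{-5 - 4}{j + \sqrt{3}} = - \frac{9}{j + \sqrt{3}}$)
$J = -1 + \frac{225}{7 \left(4 + \sqrt{3}\right)}$ ($J = -1 + \frac{- \frac{9}{4 + \sqrt{3}} \left(-25\right)}{7} = -1 + \frac{225 \frac{1}{4 + \sqrt{3}}}{7} = -1 + \frac{225}{7 \left(4 + \sqrt{3}\right)} \approx 4.6076$)
$J^{2} = \left(\frac{809}{91} - \frac{225 \sqrt{3}}{91}\right)^{2}$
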